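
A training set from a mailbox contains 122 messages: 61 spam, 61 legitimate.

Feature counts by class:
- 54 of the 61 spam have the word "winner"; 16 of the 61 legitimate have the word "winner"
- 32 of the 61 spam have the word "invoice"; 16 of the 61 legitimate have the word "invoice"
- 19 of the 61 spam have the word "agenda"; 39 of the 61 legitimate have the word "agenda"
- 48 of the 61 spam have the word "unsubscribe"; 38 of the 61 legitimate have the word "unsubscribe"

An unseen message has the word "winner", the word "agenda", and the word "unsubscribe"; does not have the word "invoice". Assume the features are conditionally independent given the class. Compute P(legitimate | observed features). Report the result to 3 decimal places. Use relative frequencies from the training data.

0.428

spam: (61/122) × (54/61) × (29/61) × (19/61) × (48/61) ≈ 0.0515748
legitimate: (61/122) × (16/61) × (45/61) × (39/61) × (38/61) ≈ 0.0385329
P(legitimate | x) = 0.0385329 / 0.0901077 ≈ 0.428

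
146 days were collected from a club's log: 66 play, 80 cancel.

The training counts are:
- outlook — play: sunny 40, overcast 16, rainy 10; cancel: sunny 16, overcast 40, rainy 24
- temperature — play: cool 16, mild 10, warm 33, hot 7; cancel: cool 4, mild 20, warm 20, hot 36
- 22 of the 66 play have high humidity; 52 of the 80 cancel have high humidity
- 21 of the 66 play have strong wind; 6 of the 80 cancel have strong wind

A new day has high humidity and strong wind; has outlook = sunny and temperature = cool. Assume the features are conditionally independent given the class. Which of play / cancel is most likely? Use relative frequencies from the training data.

play: (66/146) × (40/66) × (16/66) × (22/66) × (21/66) ≈ 0.00704429
cancel: (80/146) × (16/80) × (4/80) × (52/80) × (6/80) ≈ 0.000267123
Highest score → play.

play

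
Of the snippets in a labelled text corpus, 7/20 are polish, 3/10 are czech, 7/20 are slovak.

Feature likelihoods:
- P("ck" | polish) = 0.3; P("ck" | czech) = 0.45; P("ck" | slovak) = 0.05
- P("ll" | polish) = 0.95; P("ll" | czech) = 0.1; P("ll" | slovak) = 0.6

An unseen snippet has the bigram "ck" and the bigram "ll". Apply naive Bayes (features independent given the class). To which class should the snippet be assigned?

polish

polish: 0.35 × 0.3 × 0.95 = 0.09975
czech: 0.3 × 0.45 × 0.1 = 0.0135
slovak: 0.35 × 0.05 × 0.6 = 0.0105
Highest score → polish.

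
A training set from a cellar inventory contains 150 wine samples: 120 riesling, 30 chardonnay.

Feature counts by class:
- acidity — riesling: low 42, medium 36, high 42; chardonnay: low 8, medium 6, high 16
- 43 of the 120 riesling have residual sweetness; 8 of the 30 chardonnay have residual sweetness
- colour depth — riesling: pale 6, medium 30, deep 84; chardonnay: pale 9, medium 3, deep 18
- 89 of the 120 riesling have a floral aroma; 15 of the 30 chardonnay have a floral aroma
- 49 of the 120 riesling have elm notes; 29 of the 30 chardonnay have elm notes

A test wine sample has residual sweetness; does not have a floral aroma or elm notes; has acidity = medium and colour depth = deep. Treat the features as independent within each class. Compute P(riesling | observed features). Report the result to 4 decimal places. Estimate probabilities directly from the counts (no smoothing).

0.9885

riesling: (120/150) × (36/120) × (43/120) × (84/120) × (31/120) × (71/120) ≈ 0.0092014
chardonnay: (30/150) × (6/30) × (8/30) × (18/30) × (15/30) × (1/30) ≈ 0.000106667
P(riesling | x) = 0.0092014 / 0.009308067 ≈ 0.9885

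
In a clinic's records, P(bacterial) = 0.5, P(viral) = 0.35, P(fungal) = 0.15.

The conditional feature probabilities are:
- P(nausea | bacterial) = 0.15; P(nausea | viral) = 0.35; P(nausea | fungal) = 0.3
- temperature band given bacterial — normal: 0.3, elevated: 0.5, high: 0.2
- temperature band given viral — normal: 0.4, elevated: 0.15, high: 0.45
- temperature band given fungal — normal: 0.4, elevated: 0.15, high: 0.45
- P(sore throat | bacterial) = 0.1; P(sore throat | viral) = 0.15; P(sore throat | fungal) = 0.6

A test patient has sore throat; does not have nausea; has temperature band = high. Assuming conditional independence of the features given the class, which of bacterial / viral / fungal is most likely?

fungal

bacterial: 0.5 × (1−0.15) × 0.2 × 0.1 = 0.0085
viral: 0.35 × (1−0.35) × 0.45 × 0.15 = 0.01535625
fungal: 0.15 × (1−0.3) × 0.45 × 0.6 = 0.02835
Highest score → fungal.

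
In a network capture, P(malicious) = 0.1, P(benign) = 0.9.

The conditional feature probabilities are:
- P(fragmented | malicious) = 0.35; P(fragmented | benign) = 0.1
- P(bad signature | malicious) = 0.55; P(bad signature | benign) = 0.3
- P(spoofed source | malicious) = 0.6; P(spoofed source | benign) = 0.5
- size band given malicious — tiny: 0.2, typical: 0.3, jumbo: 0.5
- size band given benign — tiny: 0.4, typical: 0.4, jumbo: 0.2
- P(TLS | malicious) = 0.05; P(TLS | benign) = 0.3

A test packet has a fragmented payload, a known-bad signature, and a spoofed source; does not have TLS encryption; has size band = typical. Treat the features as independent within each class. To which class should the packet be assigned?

benign

malicious: 0.1 × 0.35 × 0.55 × 0.6 × 0.3 × (1−0.05) = 0.00329175
benign: 0.9 × 0.1 × 0.3 × 0.5 × 0.4 × (1−0.3) = 0.00378
Highest score → benign.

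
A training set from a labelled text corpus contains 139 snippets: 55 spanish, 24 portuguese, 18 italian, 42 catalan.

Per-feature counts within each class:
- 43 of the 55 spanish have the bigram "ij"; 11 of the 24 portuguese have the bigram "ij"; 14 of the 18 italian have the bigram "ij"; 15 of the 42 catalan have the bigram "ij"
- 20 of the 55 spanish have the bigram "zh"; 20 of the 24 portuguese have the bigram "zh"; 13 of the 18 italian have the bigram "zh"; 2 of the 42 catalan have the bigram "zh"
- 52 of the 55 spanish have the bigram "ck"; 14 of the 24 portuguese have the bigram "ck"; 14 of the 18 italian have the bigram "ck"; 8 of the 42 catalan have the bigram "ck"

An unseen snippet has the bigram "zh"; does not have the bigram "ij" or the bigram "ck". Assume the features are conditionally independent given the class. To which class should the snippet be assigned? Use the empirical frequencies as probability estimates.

portuguese

spanish: (55/139) × (12/55) × (20/55) × (3/55) ≈ 0.00171235
portuguese: (24/139) × (13/24) × (20/24) × (10/24) ≈ 0.032474
italian: (18/139) × (4/18) × (13/18) × (4/18) ≈ 0.00461853
catalan: (42/139) × (27/42) × (2/42) × (34/42) ≈ 0.00748789
Highest score → portuguese.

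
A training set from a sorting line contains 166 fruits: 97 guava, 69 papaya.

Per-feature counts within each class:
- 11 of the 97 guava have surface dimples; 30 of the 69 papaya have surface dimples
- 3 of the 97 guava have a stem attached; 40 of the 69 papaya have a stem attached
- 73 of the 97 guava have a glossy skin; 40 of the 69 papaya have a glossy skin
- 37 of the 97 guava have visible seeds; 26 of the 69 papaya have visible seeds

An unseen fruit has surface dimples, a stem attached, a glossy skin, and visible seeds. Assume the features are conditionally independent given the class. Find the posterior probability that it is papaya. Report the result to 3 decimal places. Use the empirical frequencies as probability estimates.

guava: (97/166) × (11/97) × (3/97) × (73/97) × (37/97) ≈ 0.000588322
papaya: (69/166) × (30/69) × (40/69) × (40/69) × (26/69) ≈ 0.0228854
P(papaya | x) = 0.0228854 / 0.023473722 ≈ 0.975

0.975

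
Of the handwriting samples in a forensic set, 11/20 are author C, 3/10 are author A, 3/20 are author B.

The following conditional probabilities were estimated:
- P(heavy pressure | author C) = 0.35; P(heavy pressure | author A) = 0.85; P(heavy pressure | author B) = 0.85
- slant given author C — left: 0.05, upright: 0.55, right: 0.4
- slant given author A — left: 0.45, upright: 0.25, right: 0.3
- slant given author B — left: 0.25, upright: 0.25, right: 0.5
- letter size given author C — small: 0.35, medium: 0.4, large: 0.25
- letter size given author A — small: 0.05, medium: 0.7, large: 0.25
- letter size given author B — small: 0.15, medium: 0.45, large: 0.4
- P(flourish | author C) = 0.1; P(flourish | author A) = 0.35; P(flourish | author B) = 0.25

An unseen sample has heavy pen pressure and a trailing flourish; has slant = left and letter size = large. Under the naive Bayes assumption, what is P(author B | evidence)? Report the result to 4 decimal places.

author C: 0.55 × 0.35 × 0.05 × 0.25 × 0.1 = 0.000240625
author A: 0.3 × 0.85 × 0.45 × 0.25 × 0.35 = 0.010040625
author B: 0.15 × 0.85 × 0.25 × 0.4 × 0.25 = 0.0031875
P(author B | x) = 0.0031875 / 0.01346875 ≈ 0.2367

0.2367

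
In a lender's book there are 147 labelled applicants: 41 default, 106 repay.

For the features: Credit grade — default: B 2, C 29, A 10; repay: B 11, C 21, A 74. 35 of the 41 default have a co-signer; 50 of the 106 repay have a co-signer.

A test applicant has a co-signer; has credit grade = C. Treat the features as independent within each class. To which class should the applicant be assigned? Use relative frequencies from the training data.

default

default: (41/147) × (29/41) × (35/41) ≈ 0.168409
repay: (106/147) × (21/106) × (50/106) ≈ 0.0673854
Highest score → default.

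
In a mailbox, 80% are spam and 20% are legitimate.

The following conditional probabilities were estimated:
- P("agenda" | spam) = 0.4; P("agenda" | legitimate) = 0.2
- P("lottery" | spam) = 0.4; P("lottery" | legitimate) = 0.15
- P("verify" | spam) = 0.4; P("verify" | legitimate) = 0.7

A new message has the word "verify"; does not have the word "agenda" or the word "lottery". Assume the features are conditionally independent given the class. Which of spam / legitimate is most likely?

spam: 0.8 × (1−0.4) × (1−0.4) × 0.4 = 0.1152
legitimate: 0.2 × (1−0.2) × (1−0.15) × 0.7 = 0.0952
Highest score → spam.

spam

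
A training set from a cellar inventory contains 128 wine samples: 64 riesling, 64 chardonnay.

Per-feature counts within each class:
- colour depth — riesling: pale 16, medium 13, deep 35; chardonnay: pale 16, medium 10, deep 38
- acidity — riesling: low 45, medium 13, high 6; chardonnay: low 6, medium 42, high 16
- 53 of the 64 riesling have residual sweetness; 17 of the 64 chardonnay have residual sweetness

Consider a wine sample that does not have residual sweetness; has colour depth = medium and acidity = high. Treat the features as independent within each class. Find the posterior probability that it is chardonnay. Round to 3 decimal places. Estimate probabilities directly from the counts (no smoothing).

0.898

riesling: (64/128) × (13/64) × (6/64) × (11/64) = 0.001636505126953125
chardonnay: (64/128) × (10/64) × (16/64) × (47/64) = 0.01434326171875
P(chardonnay | x) = 0.01434326171875 / 0.015979766845703125 ≈ 0.898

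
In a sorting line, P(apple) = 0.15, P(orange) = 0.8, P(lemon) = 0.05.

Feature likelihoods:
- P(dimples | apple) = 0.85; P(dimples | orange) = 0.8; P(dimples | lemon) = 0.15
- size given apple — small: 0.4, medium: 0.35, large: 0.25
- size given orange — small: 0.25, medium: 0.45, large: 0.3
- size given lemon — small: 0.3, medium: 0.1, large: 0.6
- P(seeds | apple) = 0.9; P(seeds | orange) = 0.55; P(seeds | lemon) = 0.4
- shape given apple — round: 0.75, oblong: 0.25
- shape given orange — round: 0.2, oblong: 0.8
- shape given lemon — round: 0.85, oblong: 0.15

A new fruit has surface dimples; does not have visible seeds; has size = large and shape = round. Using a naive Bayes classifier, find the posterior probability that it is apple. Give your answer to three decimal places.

apple: 0.15 × 0.85 × 0.25 × (1−0.9) × 0.75 = 0.002390625
orange: 0.8 × 0.8 × 0.3 × (1−0.55) × 0.2 = 0.01728
lemon: 0.05 × 0.15 × 0.6 × (1−0.4) × 0.85 = 0.002295
P(apple | x) = 0.002390625 / 0.021965625 ≈ 0.109

0.109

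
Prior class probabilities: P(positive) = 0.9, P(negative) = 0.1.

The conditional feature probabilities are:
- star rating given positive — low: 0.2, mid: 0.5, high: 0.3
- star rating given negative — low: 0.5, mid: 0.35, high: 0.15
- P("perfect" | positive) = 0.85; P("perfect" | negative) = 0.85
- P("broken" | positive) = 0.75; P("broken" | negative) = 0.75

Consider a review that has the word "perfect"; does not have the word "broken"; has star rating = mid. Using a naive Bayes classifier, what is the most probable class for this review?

positive

positive: 0.9 × 0.5 × 0.85 × (1−0.75) = 0.095625
negative: 0.1 × 0.35 × 0.85 × (1−0.75) = 0.0074375
Highest score → positive.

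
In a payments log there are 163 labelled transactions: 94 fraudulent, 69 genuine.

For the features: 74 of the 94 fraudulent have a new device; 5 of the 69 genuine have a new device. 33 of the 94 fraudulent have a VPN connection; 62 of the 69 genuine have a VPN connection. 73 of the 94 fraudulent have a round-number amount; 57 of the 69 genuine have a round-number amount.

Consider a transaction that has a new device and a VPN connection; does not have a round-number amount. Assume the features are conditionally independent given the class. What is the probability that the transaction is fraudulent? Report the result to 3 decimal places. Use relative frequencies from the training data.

0.881

fraudulent: (94/163) × (74/94) × (33/94) × (21/94) ≈ 0.0356059
genuine: (69/163) × (5/69) × (62/69) × (12/69) ≈ 0.00479355
P(fraudulent | x) = 0.0356059 / 0.04039945 ≈ 0.881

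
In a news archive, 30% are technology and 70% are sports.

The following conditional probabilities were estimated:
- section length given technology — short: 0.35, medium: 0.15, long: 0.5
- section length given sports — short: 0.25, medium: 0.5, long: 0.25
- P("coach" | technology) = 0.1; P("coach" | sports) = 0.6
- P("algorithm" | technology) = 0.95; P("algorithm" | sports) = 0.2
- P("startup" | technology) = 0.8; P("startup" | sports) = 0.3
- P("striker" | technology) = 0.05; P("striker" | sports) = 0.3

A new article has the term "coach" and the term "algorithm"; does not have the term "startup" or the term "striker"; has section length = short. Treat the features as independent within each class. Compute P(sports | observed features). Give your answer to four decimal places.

technology: 0.3 × 0.35 × 0.1 × 0.95 × (1−0.8) × (1−0.05) = 0.00189525
sports: 0.7 × 0.25 × 0.6 × 0.2 × (1−0.3) × (1−0.3) = 0.01029
P(sports | x) = 0.01029 / 0.01218525 ≈ 0.8445

0.8445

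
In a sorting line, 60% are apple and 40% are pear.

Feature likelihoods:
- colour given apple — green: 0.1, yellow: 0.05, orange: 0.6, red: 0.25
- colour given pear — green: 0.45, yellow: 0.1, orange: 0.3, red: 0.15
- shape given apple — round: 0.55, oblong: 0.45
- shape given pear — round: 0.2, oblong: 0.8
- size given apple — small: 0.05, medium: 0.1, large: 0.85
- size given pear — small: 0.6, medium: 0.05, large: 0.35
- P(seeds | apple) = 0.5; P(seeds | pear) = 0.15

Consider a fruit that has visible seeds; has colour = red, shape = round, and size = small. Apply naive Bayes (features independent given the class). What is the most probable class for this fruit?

apple: 0.6 × 0.25 × 0.55 × 0.05 × 0.5 = 0.0020625
pear: 0.4 × 0.15 × 0.2 × 0.6 × 0.15 = 0.00108
Highest score → apple.

apple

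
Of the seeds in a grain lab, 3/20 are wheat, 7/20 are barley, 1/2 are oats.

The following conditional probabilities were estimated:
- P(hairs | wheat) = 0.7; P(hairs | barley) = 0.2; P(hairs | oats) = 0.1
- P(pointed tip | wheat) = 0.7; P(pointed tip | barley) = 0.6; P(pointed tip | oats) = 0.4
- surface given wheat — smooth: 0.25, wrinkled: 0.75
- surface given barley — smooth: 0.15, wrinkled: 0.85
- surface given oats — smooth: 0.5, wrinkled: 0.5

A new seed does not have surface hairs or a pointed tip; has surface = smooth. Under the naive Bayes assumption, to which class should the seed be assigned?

oats

wheat: 0.15 × (1−0.7) × (1−0.7) × 0.25 = 0.003375
barley: 0.35 × (1−0.2) × (1−0.6) × 0.15 = 0.0168
oats: 0.5 × (1−0.1) × (1−0.4) × 0.5 = 0.135
Highest score → oats.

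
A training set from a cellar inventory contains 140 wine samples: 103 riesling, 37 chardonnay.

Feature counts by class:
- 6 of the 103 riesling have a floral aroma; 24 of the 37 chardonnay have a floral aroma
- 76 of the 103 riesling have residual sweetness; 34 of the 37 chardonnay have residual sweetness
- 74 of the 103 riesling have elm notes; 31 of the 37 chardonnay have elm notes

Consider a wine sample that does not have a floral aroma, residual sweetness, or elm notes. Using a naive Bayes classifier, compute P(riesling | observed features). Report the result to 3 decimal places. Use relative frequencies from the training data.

riesling: (103/140) × (97/103) × (27/103) × (29/103) ≈ 0.0511365
chardonnay: (37/140) × (13/37) × (3/37) × (6/37) ≈ 0.00122091
P(riesling | x) = 0.0511365 / 0.05235741 ≈ 0.977

0.977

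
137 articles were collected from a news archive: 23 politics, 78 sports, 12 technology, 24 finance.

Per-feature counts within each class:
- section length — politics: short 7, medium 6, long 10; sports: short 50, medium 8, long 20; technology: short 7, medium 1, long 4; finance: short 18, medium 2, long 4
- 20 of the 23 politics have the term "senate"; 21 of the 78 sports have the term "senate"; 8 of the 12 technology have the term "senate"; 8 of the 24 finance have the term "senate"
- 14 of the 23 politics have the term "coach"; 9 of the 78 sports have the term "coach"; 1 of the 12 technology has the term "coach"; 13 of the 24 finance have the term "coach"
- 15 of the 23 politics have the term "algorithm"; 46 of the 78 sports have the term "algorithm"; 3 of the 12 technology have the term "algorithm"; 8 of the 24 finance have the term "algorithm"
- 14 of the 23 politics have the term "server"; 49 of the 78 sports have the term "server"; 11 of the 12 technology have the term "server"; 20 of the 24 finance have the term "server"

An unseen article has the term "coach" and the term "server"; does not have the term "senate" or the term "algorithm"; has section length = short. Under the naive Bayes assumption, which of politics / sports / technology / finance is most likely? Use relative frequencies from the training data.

finance

politics: (23/137) × (7/23) × (3/23) × (14/23) × (8/23) × (14/23) ≈ 0.000858882
sports: (78/137) × (50/78) × (57/78) × (9/78) × (32/78) × (49/78) ≈ 0.00793112
technology: (12/137) × (7/12) × (4/12) × (1/12) × (9/12) × (11/12) ≈ 0.00097577
finance: (24/137) × (18/24) × (16/24) × (13/24) × (16/24) × (20/24) ≈ 0.0263585
Highest score → finance.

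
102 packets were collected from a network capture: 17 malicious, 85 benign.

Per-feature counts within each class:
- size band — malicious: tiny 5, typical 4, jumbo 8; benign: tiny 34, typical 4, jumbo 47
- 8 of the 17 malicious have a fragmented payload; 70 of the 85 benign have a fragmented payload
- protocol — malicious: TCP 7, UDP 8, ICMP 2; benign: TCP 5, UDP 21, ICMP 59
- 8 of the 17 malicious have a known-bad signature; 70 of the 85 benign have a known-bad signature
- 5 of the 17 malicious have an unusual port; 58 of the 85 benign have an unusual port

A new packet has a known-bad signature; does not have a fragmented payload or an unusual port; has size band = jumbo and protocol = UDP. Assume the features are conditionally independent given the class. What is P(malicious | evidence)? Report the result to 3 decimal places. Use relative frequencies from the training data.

0.553

malicious: (17/102) × (8/17) × (9/17) × (8/17) × (8/17) × (12/17) ≈ 0.00649079
benign: (85/102) × (47/85) × (15/85) × (21/85) × (70/85) × (27/85) ≈ 0.00525526
P(malicious | x) = 0.00649079 / 0.01174605 ≈ 0.553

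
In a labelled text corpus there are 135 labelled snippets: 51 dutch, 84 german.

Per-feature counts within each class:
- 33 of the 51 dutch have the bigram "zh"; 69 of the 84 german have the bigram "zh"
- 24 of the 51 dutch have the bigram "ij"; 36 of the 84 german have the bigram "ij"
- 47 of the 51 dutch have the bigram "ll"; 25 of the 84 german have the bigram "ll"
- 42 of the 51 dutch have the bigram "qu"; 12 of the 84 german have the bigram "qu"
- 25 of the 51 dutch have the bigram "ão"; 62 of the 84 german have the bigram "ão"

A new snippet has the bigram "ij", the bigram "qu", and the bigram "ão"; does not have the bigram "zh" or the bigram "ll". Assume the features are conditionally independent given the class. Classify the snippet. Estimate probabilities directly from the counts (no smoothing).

german

dutch: (51/135) × (18/51) × (24/51) × (4/51) × (42/51) × (25/51) ≈ 0.00198664
german: (84/135) × (15/84) × (36/84) × (59/84) × (12/84) × (62/84) ≈ 0.00352669
Highest score → german.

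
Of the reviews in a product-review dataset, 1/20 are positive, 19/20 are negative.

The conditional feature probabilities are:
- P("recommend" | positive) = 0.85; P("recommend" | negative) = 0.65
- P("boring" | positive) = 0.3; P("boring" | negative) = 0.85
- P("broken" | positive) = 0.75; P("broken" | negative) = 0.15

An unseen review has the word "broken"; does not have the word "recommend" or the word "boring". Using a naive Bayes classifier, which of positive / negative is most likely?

positive: 0.05 × (1−0.85) × (1−0.3) × 0.75 = 0.0039375
negative: 0.95 × (1−0.65) × (1−0.85) × 0.15 = 0.00748125
Highest score → negative.

negative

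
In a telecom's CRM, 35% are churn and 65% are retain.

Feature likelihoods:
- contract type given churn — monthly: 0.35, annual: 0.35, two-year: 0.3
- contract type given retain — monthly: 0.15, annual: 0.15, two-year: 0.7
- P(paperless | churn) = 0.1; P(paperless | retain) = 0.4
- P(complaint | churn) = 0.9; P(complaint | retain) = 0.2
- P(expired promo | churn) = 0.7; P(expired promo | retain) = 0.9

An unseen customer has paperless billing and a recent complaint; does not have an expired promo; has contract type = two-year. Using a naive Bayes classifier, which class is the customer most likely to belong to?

churn: 0.35 × 0.3 × 0.1 × 0.9 × (1−0.7) = 0.002835
retain: 0.65 × 0.7 × 0.4 × 0.2 × (1−0.9) = 0.00364
Highest score → retain.

retain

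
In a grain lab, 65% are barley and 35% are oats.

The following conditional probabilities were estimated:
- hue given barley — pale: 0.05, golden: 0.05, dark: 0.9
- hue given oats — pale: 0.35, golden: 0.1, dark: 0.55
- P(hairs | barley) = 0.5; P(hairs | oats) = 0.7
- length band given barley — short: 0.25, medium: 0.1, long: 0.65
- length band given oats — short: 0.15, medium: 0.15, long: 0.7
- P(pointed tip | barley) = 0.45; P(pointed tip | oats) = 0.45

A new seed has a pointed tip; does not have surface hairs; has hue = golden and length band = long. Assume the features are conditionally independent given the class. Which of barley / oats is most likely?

barley

barley: 0.65 × 0.05 × (1−0.5) × 0.65 × 0.45 = 0.004753125
oats: 0.35 × 0.1 × (1−0.7) × 0.7 × 0.45 = 0.0033075
Highest score → barley.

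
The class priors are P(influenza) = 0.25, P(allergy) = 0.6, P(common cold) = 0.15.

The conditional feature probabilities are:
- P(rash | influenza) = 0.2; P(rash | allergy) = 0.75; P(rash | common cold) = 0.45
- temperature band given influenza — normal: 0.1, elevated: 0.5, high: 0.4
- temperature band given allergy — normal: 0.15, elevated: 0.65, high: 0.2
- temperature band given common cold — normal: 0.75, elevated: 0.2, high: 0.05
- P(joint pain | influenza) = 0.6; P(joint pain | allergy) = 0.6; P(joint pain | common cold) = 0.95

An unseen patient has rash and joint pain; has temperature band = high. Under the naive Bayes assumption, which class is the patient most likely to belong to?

influenza: 0.25 × 0.2 × 0.4 × 0.6 = 0.012
allergy: 0.6 × 0.75 × 0.2 × 0.6 = 0.054
common cold: 0.15 × 0.45 × 0.05 × 0.95 = 0.00320625
Highest score → allergy.

allergy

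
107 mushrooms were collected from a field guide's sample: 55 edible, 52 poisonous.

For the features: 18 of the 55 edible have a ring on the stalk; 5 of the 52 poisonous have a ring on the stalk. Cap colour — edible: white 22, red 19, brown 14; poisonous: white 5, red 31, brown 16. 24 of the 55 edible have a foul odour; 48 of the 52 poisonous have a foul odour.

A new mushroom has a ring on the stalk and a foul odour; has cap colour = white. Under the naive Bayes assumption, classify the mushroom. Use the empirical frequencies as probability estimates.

edible: (55/107) × (18/55) × (22/55) × (24/55) ≈ 0.0293628
poisonous: (52/107) × (5/52) × (5/52) × (48/52) ≈ 0.00414754
Highest score → edible.

edible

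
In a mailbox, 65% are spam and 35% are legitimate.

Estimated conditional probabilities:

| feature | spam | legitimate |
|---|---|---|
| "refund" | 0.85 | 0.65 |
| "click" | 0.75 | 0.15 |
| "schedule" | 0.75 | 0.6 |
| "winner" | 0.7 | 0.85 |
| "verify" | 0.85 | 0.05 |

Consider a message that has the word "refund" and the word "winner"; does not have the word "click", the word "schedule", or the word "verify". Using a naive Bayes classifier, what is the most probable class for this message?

spam: 0.65 × 0.85 × (1−0.75) × (1−0.75) × 0.7 × (1−0.85) = 0.00362578125
legitimate: 0.35 × 0.65 × (1−0.15) × (1−0.6) × 0.85 × (1−0.05) = 0.062460125
Highest score → legitimate.

legitimate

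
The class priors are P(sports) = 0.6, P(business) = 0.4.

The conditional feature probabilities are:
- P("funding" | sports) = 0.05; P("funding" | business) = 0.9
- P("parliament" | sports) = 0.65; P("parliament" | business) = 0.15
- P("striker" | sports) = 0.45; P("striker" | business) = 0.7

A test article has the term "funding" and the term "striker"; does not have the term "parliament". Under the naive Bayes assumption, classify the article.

sports: 0.6 × 0.05 × (1−0.65) × 0.45 = 0.004725
business: 0.4 × 0.9 × (1−0.15) × 0.7 = 0.2142
Highest score → business.

business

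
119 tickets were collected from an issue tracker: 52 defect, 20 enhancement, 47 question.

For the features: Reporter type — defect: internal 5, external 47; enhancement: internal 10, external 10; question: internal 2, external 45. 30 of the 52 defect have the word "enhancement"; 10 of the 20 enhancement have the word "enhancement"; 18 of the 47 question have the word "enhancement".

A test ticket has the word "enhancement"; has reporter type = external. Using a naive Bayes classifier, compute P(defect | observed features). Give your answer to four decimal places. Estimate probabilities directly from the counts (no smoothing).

0.5495

defect: (52/119) × (47/52) × (30/52) ≈ 0.22786
enhancement: (20/119) × (10/20) × (10/20) ≈ 0.0420168
question: (47/119) × (45/47) × (18/47) ≈ 0.144824
P(defect | x) = 0.22786 / 0.4147008 ≈ 0.5495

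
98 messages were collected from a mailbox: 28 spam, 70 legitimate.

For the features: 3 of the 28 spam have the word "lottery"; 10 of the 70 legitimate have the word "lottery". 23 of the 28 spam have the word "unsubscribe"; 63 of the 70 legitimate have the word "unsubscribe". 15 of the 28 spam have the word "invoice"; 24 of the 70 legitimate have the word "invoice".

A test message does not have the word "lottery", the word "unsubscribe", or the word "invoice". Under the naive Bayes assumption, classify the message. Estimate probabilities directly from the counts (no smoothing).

spam: (28/98) × (25/28) × (5/28) × (13/28) ≈ 0.02115
legitimate: (70/98) × (60/70) × (7/70) × (46/70) ≈ 0.0402332
Highest score → legitimate.

legitimate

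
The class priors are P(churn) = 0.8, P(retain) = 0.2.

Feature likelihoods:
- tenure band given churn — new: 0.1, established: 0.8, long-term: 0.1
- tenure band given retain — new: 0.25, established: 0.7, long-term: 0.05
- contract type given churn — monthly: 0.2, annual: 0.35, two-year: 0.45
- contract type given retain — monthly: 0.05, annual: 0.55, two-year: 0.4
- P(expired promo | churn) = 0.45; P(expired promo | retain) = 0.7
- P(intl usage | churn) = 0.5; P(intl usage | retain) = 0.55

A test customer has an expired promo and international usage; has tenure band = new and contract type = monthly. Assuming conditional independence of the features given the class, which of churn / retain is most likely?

churn

churn: 0.8 × 0.1 × 0.2 × 0.45 × 0.5 = 0.0036
retain: 0.2 × 0.25 × 0.05 × 0.7 × 0.55 = 0.0009625
Highest score → churn.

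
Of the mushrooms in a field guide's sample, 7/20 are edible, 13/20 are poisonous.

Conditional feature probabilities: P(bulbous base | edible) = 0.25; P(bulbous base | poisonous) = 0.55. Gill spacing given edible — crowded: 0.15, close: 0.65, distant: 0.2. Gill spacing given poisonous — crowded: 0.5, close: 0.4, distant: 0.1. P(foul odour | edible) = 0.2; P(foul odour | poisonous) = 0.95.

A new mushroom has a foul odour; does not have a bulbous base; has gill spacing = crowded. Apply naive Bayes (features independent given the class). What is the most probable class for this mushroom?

edible: 0.35 × (1−0.25) × 0.15 × 0.2 = 0.007875
poisonous: 0.65 × (1−0.55) × 0.5 × 0.95 = 0.1389375
Highest score → poisonous.

poisonous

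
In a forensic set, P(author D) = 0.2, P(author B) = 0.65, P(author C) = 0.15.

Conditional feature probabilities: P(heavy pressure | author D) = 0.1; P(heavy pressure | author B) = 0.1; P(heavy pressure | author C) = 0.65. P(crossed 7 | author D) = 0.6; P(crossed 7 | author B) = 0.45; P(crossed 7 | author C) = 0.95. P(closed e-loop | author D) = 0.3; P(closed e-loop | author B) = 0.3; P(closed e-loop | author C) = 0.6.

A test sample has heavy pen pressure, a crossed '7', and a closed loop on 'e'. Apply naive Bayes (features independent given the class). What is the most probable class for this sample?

author D: 0.2 × 0.1 × 0.6 × 0.3 = 0.0036
author B: 0.65 × 0.1 × 0.45 × 0.3 = 0.008775
author C: 0.15 × 0.65 × 0.95 × 0.6 = 0.055575
Highest score → author C.

author C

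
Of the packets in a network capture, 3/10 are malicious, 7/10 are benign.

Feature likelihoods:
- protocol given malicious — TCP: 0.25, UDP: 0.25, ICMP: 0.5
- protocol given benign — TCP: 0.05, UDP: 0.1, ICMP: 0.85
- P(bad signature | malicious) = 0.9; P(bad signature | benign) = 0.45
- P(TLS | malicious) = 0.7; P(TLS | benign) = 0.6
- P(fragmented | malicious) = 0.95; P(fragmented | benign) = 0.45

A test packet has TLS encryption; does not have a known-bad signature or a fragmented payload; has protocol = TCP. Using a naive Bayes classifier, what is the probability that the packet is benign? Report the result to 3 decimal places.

malicious: 0.3 × 0.25 × (1−0.9) × 0.7 × (1−0.95) = 0.0002625
benign: 0.7 × 0.05 × (1−0.45) × 0.6 × (1−0.45) = 0.0063525
P(benign | x) = 0.0063525 / 0.006615 ≈ 0.960

0.960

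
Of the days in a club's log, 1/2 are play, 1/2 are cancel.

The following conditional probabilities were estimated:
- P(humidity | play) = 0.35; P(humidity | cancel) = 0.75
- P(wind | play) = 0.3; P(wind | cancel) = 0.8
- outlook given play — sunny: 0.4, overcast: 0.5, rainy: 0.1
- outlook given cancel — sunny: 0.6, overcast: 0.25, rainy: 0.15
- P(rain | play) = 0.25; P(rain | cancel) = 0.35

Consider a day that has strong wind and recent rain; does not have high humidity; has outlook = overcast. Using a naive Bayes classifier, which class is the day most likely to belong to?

play: 0.5 × (1−0.35) × 0.3 × 0.5 × 0.25 = 0.0121875
cancel: 0.5 × (1−0.75) × 0.8 × 0.25 × 0.35 = 0.00875
Highest score → play.

play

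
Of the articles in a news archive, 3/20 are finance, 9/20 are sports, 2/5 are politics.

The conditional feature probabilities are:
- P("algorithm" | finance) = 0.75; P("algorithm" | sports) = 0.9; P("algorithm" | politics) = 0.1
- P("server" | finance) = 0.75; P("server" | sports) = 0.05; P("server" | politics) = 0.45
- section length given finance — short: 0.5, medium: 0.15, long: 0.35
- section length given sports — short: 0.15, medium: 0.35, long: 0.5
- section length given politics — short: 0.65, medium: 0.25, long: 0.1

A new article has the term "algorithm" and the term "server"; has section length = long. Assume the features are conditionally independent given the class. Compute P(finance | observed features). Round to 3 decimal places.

0.712

finance: 0.15 × 0.75 × 0.75 × 0.35 = 0.02953125
sports: 0.45 × 0.9 × 0.05 × 0.5 = 0.010125
politics: 0.4 × 0.1 × 0.45 × 0.1 = 0.0018
P(finance | x) = 0.02953125 / 0.04145625 ≈ 0.712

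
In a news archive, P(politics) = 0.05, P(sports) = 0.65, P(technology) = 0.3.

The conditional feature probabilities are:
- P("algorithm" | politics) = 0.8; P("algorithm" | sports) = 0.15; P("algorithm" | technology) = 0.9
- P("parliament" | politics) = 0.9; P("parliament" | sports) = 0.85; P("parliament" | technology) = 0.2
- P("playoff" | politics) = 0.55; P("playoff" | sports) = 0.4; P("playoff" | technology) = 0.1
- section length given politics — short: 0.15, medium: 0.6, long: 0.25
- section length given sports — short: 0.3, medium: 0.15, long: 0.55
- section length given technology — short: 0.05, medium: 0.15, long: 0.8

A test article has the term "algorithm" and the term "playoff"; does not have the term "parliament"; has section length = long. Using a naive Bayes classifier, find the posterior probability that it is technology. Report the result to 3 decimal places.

politics: 0.05 × 0.8 × (1−0.9) × 0.55 × 0.25 = 0.00055
sports: 0.65 × 0.15 × (1−0.85) × 0.4 × 0.55 = 0.0032175
technology: 0.3 × 0.9 × (1−0.2) × 0.1 × 0.8 = 0.01728
P(technology | x) = 0.01728 / 0.0210475 ≈ 0.821

0.821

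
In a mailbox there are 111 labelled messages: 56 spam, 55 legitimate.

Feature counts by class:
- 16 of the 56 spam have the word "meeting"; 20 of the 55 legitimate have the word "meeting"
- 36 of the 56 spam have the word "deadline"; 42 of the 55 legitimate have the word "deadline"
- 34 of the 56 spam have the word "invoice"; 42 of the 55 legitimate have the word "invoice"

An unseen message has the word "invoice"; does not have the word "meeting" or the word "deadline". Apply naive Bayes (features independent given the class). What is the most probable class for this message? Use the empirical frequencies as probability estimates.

spam

spam: (56/111) × (40/56) × (20/56) × (34/56) ≈ 0.0781394
legitimate: (55/111) × (35/55) × (13/55) × (42/55) ≈ 0.0569131
Highest score → spam.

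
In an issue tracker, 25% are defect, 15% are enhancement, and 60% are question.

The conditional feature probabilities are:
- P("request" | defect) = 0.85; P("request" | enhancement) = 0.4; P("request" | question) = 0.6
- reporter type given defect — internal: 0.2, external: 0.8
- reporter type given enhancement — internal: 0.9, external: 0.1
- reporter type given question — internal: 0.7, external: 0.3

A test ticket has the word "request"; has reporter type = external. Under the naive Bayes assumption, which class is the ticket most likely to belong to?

defect

defect: 0.25 × 0.85 × 0.8 = 0.17
enhancement: 0.15 × 0.4 × 0.1 = 0.006
question: 0.6 × 0.6 × 0.3 = 0.108
Highest score → defect.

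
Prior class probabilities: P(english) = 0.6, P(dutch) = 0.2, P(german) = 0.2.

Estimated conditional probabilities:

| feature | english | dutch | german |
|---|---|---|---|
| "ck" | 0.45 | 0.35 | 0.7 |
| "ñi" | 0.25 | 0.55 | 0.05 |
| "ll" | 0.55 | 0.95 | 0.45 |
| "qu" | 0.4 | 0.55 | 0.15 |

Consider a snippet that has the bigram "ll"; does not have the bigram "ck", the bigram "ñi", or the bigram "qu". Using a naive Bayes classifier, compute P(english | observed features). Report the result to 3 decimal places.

english: 0.6 × (1−0.45) × (1−0.25) × 0.55 × (1−0.4) = 0.081675
dutch: 0.2 × (1−0.35) × (1−0.55) × 0.95 × (1−0.55) = 0.02500875
german: 0.2 × (1−0.7) × (1−0.05) × 0.45 × (1−0.15) = 0.0218025
P(english | x) = 0.081675 / 0.12848625 ≈ 0.636

0.636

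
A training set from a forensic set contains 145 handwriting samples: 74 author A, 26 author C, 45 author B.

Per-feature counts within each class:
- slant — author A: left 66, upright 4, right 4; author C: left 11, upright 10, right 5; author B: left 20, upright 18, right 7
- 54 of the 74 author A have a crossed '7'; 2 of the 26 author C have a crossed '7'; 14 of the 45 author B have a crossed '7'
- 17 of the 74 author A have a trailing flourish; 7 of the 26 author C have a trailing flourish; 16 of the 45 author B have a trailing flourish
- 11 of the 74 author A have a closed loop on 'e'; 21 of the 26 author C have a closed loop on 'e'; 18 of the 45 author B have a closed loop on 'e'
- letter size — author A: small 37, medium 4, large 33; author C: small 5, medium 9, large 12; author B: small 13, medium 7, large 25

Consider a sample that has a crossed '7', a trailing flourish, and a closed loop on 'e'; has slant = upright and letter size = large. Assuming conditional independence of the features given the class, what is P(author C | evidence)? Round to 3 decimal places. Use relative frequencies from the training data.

author A: (74/145) × (4/74) × (54/74) × (17/74) × (11/74) × (33/74) ≈ 0.000306559
author C: (26/145) × (10/26) × (2/26) × (7/26) × (21/26) × (12/26) ≈ 0.000532436
author B: (45/145) × (18/45) × (14/45) × (16/45) × (18/45) × (25/45) ≈ 0.00305151
P(author C | x) = 0.000532436 / 0.003890505 ≈ 0.137

0.137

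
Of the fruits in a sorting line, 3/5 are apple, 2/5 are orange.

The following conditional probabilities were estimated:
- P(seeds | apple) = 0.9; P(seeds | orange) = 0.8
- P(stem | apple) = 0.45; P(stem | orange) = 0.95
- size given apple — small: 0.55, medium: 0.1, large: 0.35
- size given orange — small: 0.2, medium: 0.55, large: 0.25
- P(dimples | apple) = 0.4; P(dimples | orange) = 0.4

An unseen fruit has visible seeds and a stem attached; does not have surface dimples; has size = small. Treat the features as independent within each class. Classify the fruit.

apple: 0.6 × 0.9 × 0.45 × 0.55 × (1−0.4) = 0.08019
orange: 0.4 × 0.8 × 0.95 × 0.2 × (1−0.4) = 0.03648
Highest score → apple.

apple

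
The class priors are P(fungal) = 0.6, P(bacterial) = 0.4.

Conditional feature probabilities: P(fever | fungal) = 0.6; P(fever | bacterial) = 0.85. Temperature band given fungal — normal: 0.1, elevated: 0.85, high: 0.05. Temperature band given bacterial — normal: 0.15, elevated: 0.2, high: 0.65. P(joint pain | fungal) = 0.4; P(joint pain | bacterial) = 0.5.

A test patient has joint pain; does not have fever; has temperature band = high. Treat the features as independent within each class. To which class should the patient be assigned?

fungal: 0.6 × (1−0.6) × 0.05 × 0.4 = 0.0048
bacterial: 0.4 × (1−0.85) × 0.65 × 0.5 = 0.0195
Highest score → bacterial.

bacterial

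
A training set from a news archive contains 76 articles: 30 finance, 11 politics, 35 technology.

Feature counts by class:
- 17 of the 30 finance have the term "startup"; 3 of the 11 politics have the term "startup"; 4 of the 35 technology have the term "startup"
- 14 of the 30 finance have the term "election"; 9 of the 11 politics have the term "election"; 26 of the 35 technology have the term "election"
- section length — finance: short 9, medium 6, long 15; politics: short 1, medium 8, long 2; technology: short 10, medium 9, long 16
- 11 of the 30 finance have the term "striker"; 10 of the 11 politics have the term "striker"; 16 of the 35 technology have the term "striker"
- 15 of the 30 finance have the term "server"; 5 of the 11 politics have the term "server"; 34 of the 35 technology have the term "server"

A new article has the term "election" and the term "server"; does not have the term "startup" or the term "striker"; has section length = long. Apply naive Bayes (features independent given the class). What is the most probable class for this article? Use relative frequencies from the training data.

technology

finance: (30/76) × (13/30) × (14/30) × (15/30) × (19/30) × (15/30) ≈ 0.0126389
politics: (11/76) × (8/11) × (9/11) × (2/11) × (1/11) × (5/11) ≈ 0.000647065
technology: (35/76) × (31/35) × (26/35) × (16/35) × (19/35) × (34/35) ≈ 0.0730469
Highest score → technology.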